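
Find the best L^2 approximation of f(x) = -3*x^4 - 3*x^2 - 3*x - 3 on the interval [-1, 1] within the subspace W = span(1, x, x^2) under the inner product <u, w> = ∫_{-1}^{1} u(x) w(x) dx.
g(x) = -39*x^2/7 - 3*x - 96/35

The best approximation g ∈ W is the orthogonal projection of f onto W. Writing g = a_0 + a_1 x + a_2 x^2, the coefficients solve the normal equations G · a = b where
  G_{ij} = <φ_i, φ_j> and b_i = <f, φ_i>, with φ_0 = 1, φ_1 = x, φ_2 = x^2.
G =
  [2, 0, 2/3]
  [0, 2/3, 0]
  [2/3, 0, 2/5],
b = (-46/5, -2, -142/35).
Solving gives a_0 = -96/35, a_1 = -3, a_2 = -39/7, so
  g(x) = -39*x^2/7 - 3*x - 96/35.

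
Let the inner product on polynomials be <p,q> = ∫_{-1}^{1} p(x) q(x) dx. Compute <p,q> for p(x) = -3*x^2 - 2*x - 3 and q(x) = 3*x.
<p,q> = -4

Expand the product: p(x)·q(x) = -9*x^3 - 6*x^2 - 9*x.
∫_{-1}^{1} of each monomial x^k gives [2/(k+1) if k even, 0 if k odd]. Integrating term-by-term (or equivalently evaluating the antiderivative F(x) = -9*x^4/4 - 2*x^3 - 9*x^2/2 at the endpoints):
  F(1) − F(−1) = -35/4 − (-19/4) = -4.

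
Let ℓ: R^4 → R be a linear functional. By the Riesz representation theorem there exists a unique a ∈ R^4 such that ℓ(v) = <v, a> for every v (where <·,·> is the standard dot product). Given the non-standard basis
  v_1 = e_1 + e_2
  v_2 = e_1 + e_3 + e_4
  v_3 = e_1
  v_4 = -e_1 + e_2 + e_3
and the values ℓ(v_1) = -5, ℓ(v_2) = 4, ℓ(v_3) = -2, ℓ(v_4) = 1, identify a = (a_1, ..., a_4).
a = (-2, -3, 2, 4)

Write a = (a_1, ..., a_4) in the standard basis. For each basis vector v_i, ℓ(v_i) = <v_i, a> is a linear equation in the a_j's. Collect the n equations into a matrix system V a = ℓ, where row i of V is v_i (expressed in the standard basis). Since V is invertible (lower-triangular with 1s on the diagonal, up to permutation), solve by back-substitution:
  V =
[[1, 1, 0, 0],
 [1, 0, 1, 1],
 [1, 0, 0, 0],
 [-1, 1, 1, 0]]
  V a = (-5, 4, -2, 1)
Solving gives a = (-2, -3, 2, 4).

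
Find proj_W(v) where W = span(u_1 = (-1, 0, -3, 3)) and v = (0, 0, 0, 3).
proj_W(v) = (-9/19, 0, -27/19, 27/19)

Set up U = [u_1 | ... | u_1] ∈ R^(4×1). The projector onto W = col(U) is P = U (U^T U)^(-1) U^T.
Compute U^T U =
  [19],
and U^T v = (9).
Solve U^T U · c = U^T v for the coefficients: c = (9/19). The projection is proj_W(v) = U c.
Check: (v - proj_W(v)) · u_1 = 0  (should be 0).
Result: proj_W(v) = (-9/19, 0, -27/19, 27/19).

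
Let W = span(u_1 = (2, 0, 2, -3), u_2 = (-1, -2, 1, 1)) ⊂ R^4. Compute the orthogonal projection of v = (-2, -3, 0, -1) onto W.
proj_W(v) = (-4/5, -116/55, 72/55, 37/55)

Set up U = [u_1 | ... | u_2] ∈ R^(4×2). The projector onto W = col(U) is P = U (U^T U)^(-1) U^T.
Compute U^T U =
  [17, -3]
  [-3, 7],
and U^T v = (-1, 7).
Solve U^T U · c = U^T v for the coefficients: c = (7/55, 58/55). The projection is proj_W(v) = U c.
Check: (v - proj_W(v)) · u_1 = 0  (should be 0).
Check: (v - proj_W(v)) · u_2 = 0  (should be 0).
Result: proj_W(v) = (-4/5, -116/55, 72/55, 37/55).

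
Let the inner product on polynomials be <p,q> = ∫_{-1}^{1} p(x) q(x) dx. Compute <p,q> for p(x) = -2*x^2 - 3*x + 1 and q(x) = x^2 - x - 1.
<p,q> = 6/5

Expand the product: p(x)·q(x) = -2*x^4 - x^3 + 6*x^2 + 2*x - 1.
∫_{-1}^{1} of each monomial x^k gives [2/(k+1) if k even, 0 if k odd]. Integrating term-by-term (or equivalently evaluating the antiderivative F(x) = -2*x^5/5 - x^4/4 + 2*x^3 + x^2 - x at the endpoints):
  F(1) − F(−1) = 27/20 − (3/20) = 6/5.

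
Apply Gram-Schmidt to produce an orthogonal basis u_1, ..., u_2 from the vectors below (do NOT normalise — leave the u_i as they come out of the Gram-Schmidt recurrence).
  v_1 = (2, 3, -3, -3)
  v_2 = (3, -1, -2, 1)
Orthogonal basis:
  u_1 = (2, 3, -3, -3)
  u_2 = (81/31, -49/31, -44/31, 49/31)

Apply the Gram-Schmidt recurrence
  u_1 = v_1
  u_i = v_i − Σ_{j<i} ((v_i · u_j) / (u_j · u_j)) · u_j.

Step by step this gives:
  u_1 = (2, 3, -3, -3)
  u_2 = (81/31, -49/31, -44/31, 49/31)

Orthogonality check:
  u_2 · u_1 = 0 (should be 0)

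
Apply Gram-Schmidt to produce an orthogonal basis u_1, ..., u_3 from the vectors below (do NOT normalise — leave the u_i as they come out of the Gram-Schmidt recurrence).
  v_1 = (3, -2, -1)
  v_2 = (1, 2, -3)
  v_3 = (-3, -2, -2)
Orthogonal basis:
  u_1 = (3, -2, -1)
  u_2 = (4/7, 16/7, -20/7)
  u_3 = (-7/3, -7/3, -7/3)

Apply the Gram-Schmidt recurrence
  u_1 = v_1
  u_i = v_i − Σ_{j<i} ((v_i · u_j) / (u_j · u_j)) · u_j.

Step by step this gives:
  u_1 = (3, -2, -1)
  u_2 = (4/7, 16/7, -20/7)
  u_3 = (-7/3, -7/3, -7/3)

Orthogonality check:
  u_2 · u_1 = 0 (should be 0)
  u_3 · u_1 = 0 (should be 0)
  u_3 · u_2 = 0 (should be 0)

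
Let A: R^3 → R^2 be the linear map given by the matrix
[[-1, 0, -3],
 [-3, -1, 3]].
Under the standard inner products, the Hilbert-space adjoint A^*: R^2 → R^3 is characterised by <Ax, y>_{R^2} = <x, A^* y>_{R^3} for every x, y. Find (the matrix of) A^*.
A^* = A^T =
[[-1, -3],
 [0, -1],
 [-3, 3]]

For real matrices with standard dot products, the defining identity <Ax, y> = <x, A^* y> gives (Ax)^T y = x^T (A^*) y, i.e. x^T A^T y = x^T (A^*) y. Since this holds for all x, y, we must have A^* = A^T. Therefore
A^* =
[[-1, -3],
 [0, -1],
 [-3, 3]].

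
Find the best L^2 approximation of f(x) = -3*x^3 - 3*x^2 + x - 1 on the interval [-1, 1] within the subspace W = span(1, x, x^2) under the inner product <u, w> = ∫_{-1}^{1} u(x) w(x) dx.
g(x) = -3*x^2 - 4*x/5 - 1

The best approximation g ∈ W is the orthogonal projection of f onto W. Writing g = a_0 + a_1 x + a_2 x^2, the coefficients solve the normal equations G · a = b where
  G_{ij} = <φ_i, φ_j> and b_i = <f, φ_i>, with φ_0 = 1, φ_1 = x, φ_2 = x^2.
G =
  [2, 0, 2/3]
  [0, 2/3, 0]
  [2/3, 0, 2/5],
b = (-4, -8/15, -28/15).
Solving gives a_0 = -1, a_1 = -4/5, a_2 = -3, so
  g(x) = -3*x^2 - 4*x/5 - 1.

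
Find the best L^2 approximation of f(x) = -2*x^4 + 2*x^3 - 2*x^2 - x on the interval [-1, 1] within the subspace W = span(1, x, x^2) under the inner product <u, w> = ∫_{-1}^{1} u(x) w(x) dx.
g(x) = -26*x^2/7 + x/5 + 6/35

The best approximation g ∈ W is the orthogonal projection of f onto W. Writing g = a_0 + a_1 x + a_2 x^2, the coefficients solve the normal equations G · a = b where
  G_{ij} = <φ_i, φ_j> and b_i = <f, φ_i>, with φ_0 = 1, φ_1 = x, φ_2 = x^2.
G =
  [2, 0, 2/3]
  [0, 2/3, 0]
  [2/3, 0, 2/5],
b = (-32/15, 2/15, -48/35).
Solving gives a_0 = 6/35, a_1 = 1/5, a_2 = -26/7, so
  g(x) = -26*x^2/7 + x/5 + 6/35.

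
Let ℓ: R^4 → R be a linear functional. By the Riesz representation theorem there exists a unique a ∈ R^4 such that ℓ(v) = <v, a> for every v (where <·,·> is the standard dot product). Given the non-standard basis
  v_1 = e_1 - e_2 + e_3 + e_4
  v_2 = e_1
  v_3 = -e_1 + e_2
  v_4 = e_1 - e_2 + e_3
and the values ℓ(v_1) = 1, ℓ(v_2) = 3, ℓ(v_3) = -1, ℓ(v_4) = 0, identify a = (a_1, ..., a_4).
a = (3, 2, -1, 1)

Write a = (a_1, ..., a_4) in the standard basis. For each basis vector v_i, ℓ(v_i) = <v_i, a> is a linear equation in the a_j's. Collect the n equations into a matrix system V a = ℓ, where row i of V is v_i (expressed in the standard basis). Since V is invertible (lower-triangular with 1s on the diagonal, up to permutation), solve by back-substitution:
  V =
[[1, -1, 1, 1],
 [1, 0, 0, 0],
 [-1, 1, 0, 0],
 [1, -1, 1, 0]]
  V a = (1, 3, -1, 0)
Solving gives a = (3, 2, -1, 1).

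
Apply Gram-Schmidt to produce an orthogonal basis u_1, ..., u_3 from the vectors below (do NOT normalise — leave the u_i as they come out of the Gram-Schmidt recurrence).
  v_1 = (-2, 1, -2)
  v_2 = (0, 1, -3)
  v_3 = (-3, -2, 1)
Orthogonal basis:
  u_1 = (-2, 1, -2)
  u_2 = (14/9, 2/9, -13/9)
  u_3 = (-13/41, -78/41, -26/41)

Apply the Gram-Schmidt recurrence
  u_1 = v_1
  u_i = v_i − Σ_{j<i} ((v_i · u_j) / (u_j · u_j)) · u_j.

Step by step this gives:
  u_1 = (-2, 1, -2)
  u_2 = (14/9, 2/9, -13/9)
  u_3 = (-13/41, -78/41, -26/41)

Orthogonality check:
  u_2 · u_1 = 0 (should be 0)
  u_3 · u_1 = 0 (should be 0)
  u_3 · u_2 = 0 (should be 0)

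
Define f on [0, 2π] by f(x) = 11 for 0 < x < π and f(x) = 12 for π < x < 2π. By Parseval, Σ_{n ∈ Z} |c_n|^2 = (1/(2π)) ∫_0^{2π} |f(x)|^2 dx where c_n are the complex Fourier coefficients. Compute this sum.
Σ |c_n|^2 = 265/2

Parseval equates the L^2 energy of f (normalised by 1/(2π)) with the ℓ^2 sum of its Fourier coefficients: (1/(2π)) ∫_0^{2π} |f|^2 = Σ |c_n|^2.
Compute the left side: (1/(2π)) [∫_0^π 11^2 dx + ∫_π^{2π} 12^2 dx] = (1/(2π)) · (121π + 144π) = (121 + 144)/2 = 265/2.
So Σ_{n ∈ Z} |c_n|^2 = 265/2.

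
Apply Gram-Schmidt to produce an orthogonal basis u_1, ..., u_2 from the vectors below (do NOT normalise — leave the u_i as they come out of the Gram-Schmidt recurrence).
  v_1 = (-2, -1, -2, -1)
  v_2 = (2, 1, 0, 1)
Orthogonal basis:
  u_1 = (-2, -1, -2, -1)
  u_2 = (4/5, 2/5, -6/5, 2/5)

Apply the Gram-Schmidt recurrence
  u_1 = v_1
  u_i = v_i − Σ_{j<i} ((v_i · u_j) / (u_j · u_j)) · u_j.

Step by step this gives:
  u_1 = (-2, -1, -2, -1)
  u_2 = (4/5, 2/5, -6/5, 2/5)

Orthogonality check:
  u_2 · u_1 = 0 (should be 0)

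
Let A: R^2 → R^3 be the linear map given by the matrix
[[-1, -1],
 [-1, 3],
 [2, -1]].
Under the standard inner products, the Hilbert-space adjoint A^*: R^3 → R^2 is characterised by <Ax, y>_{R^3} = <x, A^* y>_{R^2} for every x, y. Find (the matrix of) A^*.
A^* = A^T =
[[-1, -1, 2],
 [-1, 3, -1]]

For real matrices with standard dot products, the defining identity <Ax, y> = <x, A^* y> gives (Ax)^T y = x^T (A^*) y, i.e. x^T A^T y = x^T (A^*) y. Since this holds for all x, y, we must have A^* = A^T. Therefore
A^* =
[[-1, -1, 2],
 [-1, 3, -1]].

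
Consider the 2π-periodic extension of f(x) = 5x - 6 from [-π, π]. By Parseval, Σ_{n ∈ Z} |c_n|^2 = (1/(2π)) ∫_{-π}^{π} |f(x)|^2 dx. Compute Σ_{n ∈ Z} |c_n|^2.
Σ |c_n|^2 = 25π^2/3 + 36

Expand and integrate term by term over [-π, π]:
  ∫ (5x)^2 dx = 25·(2π^3/3); ∫ 2·5·(-6)·x dx = 0 (odd integrand); ∫ (-6)^2 dx = 36·2π.
So (1/(2π)) ∫_{-π}^{π} (5x - 6)^2 dx = 25π^2/3 + 36 = 25π^2/3 + 36.
Parseval ⇒ Σ |c_n|^2 = 25π^2/3 + 36.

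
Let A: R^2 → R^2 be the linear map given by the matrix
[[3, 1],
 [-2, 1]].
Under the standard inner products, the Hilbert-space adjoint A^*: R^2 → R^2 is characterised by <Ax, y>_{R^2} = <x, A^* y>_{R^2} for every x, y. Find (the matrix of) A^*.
A^* = A^T =
[[3, -2],
 [1, 1]]

For real matrices with standard dot products, the defining identity <Ax, y> = <x, A^* y> gives (Ax)^T y = x^T (A^*) y, i.e. x^T A^T y = x^T (A^*) y. Since this holds for all x, y, we must have A^* = A^T. Therefore
A^* =
[[3, -2],
 [1, 1]].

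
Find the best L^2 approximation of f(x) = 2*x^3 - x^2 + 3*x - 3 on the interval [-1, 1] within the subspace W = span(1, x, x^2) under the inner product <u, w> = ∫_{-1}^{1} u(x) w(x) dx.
g(x) = -x^2 + 21*x/5 - 3

The best approximation g ∈ W is the orthogonal projection of f onto W. Writing g = a_0 + a_1 x + a_2 x^2, the coefficients solve the normal equations G · a = b where
  G_{ij} = <φ_i, φ_j> and b_i = <f, φ_i>, with φ_0 = 1, φ_1 = x, φ_2 = x^2.
G =
  [2, 0, 2/3]
  [0, 2/3, 0]
  [2/3, 0, 2/5],
b = (-20/3, 14/5, -12/5).
Solving gives a_0 = -3, a_1 = 21/5, a_2 = -1, so
  g(x) = -x^2 + 21*x/5 - 3.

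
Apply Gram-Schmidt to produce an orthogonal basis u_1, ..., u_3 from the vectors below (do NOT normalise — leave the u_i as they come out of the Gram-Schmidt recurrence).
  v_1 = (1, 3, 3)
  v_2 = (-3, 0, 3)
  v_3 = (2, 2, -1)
Orthogonal basis:
  u_1 = (1, 3, 3)
  u_2 = (-63/19, -18/19, 39/19)
  u_3 = (-15/34, 10/17, -15/34)

Apply the Gram-Schmidt recurrence
  u_1 = v_1
  u_i = v_i − Σ_{j<i} ((v_i · u_j) / (u_j · u_j)) · u_j.

Step by step this gives:
  u_1 = (1, 3, 3)
  u_2 = (-63/19, -18/19, 39/19)
  u_3 = (-15/34, 10/17, -15/34)

Orthogonality check:
  u_2 · u_1 = 0 (should be 0)
  u_3 · u_1 = 0 (should be 0)
  u_3 · u_2 = 0 (should be 0)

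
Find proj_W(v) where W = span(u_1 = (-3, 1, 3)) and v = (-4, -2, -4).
proj_W(v) = (6/19, -2/19, -6/19)

Set up U = [u_1 | ... | u_1] ∈ R^(3×1). The projector onto W = col(U) is P = U (U^T U)^(-1) U^T.
Compute U^T U =
  [19],
and U^T v = (-2).
Solve U^T U · c = U^T v for the coefficients: c = (-2/19). The projection is proj_W(v) = U c.
Check: (v - proj_W(v)) · u_1 = 0  (should be 0).
Result: proj_W(v) = (6/19, -2/19, -6/19).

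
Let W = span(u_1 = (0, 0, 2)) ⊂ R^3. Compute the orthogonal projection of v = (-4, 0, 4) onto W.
proj_W(v) = (0, 0, 4)

Set up U = [u_1 | ... | u_1] ∈ R^(3×1). The projector onto W = col(U) is P = U (U^T U)^(-1) U^T.
Compute U^T U =
  [4],
and U^T v = (8).
Solve U^T U · c = U^T v for the coefficients: c = (2). The projection is proj_W(v) = U c.
Check: (v - proj_W(v)) · u_1 = 0  (should be 0).
Result: proj_W(v) = (0, 0, 4).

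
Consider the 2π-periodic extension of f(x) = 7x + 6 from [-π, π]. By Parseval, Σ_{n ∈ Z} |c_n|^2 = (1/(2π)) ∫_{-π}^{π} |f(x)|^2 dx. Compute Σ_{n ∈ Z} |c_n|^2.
Σ |c_n|^2 = 49π^2/3 + 36

Expand and integrate term by term over [-π, π]:
  ∫ (7x)^2 dx = 49·(2π^3/3); ∫ 2·7·(6)·x dx = 0 (odd integrand); ∫ 6^2 dx = 36·2π.
So (1/(2π)) ∫_{-π}^{π} (7x + 6)^2 dx = 49π^2/3 + 36 = 49π^2/3 + 36.
Parseval ⇒ Σ |c_n|^2 = 49π^2/3 + 36.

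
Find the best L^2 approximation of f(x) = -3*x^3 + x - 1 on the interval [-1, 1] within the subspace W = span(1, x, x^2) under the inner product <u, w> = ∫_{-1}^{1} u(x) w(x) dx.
g(x) = -4*x/5 - 1

The best approximation g ∈ W is the orthogonal projection of f onto W. Writing g = a_0 + a_1 x + a_2 x^2, the coefficients solve the normal equations G · a = b where
  G_{ij} = <φ_i, φ_j> and b_i = <f, φ_i>, with φ_0 = 1, φ_1 = x, φ_2 = x^2.
G =
  [2, 0, 2/3]
  [0, 2/3, 0]
  [2/3, 0, 2/5],
b = (-2, -8/15, -2/3).
Solving gives a_0 = -1, a_1 = -4/5, a_2 = 0, so
  g(x) = -4*x/5 - 1.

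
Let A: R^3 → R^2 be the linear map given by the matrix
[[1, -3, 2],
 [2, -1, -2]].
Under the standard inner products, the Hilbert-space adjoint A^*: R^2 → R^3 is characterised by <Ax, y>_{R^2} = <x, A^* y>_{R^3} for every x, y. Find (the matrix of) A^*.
A^* = A^T =
[[1, 2],
 [-3, -1],
 [2, -2]]

For real matrices with standard dot products, the defining identity <Ax, y> = <x, A^* y> gives (Ax)^T y = x^T (A^*) y, i.e. x^T A^T y = x^T (A^*) y. Since this holds for all x, y, we must have A^* = A^T. Therefore
A^* =
[[1, 2],
 [-3, -1],
 [2, -2]].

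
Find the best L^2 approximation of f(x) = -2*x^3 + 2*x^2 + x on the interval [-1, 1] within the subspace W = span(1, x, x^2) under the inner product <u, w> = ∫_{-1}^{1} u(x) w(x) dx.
g(x) = 2*x^2 - x/5

The best approximation g ∈ W is the orthogonal projection of f onto W. Writing g = a_0 + a_1 x + a_2 x^2, the coefficients solve the normal equations G · a = b where
  G_{ij} = <φ_i, φ_j> and b_i = <f, φ_i>, with φ_0 = 1, φ_1 = x, φ_2 = x^2.
G =
  [2, 0, 2/3]
  [0, 2/3, 0]
  [2/3, 0, 2/5],
b = (4/3, -2/15, 4/5).
Solving gives a_0 = 0, a_1 = -1/5, a_2 = 2, so
  g(x) = 2*x^2 - x/5.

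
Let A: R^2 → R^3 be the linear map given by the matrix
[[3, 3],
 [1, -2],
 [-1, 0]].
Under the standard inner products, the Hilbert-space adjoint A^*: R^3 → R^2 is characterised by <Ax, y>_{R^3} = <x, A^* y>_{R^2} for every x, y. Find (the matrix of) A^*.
A^* = A^T =
[[3, 1, -1],
 [3, -2, 0]]

For real matrices with standard dot products, the defining identity <Ax, y> = <x, A^* y> gives (Ax)^T y = x^T (A^*) y, i.e. x^T A^T y = x^T (A^*) y. Since this holds for all x, y, we must have A^* = A^T. Therefore
A^* =
[[3, 1, -1],
 [3, -2, 0]].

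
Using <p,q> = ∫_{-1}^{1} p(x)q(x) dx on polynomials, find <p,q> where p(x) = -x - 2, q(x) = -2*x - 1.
<p,q> = 16/3

Expand the product: p(x)·q(x) = 2*x^2 + 5*x + 2.
∫_{-1}^{1} of each monomial x^k gives [2/(k+1) if k even, 0 if k odd]. Integrating term-by-term (or equivalently evaluating the antiderivative F(x) = 2*x^3/3 + 5*x^2/2 + 2*x at the endpoints):
  F(1) − F(−1) = 31/6 − (-1/6) = 16/3.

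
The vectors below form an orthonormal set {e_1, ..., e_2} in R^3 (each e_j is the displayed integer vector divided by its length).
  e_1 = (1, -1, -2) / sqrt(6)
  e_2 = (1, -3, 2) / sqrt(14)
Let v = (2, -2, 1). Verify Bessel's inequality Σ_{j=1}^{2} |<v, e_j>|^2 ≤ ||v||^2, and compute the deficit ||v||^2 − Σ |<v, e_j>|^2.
Σ |<v, e_j>|^2 = 164/21; ||v||^2 = 9; deficit = 25/21

Write each e_j = u_j / sqrt(<u_j, u_j>) where u_j is the displayed integer vector. Then <v, e_j> = <v, u_j> / sqrt(<u_j, u_j>), so |<v, e_j>|^2 = <v, u_j>^2 / <u_j, u_j>.
Coefficients: <v, e_1> = 2/sqrt(6), <v, e_2> = 10/sqrt(14).
Square and sum: Σ |<v, e_j>|^2 = 164/21.
Compute ||v||^2 = v·v = 9.
Deficit = 9 − 164/21 = 25/21 ≥ 0, confirming Bessel's inequality. (The deficit equals ||v − Σ <v,e_j> e_j||^2, the squared distance from v to span{e_j}.)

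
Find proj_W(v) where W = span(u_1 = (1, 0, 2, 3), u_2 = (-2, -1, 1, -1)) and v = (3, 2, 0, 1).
proj_W(v) = (231/89, 108/89, -78/89, 153/89)

Set up U = [u_1 | ... | u_2] ∈ R^(4×2). The projector onto W = col(U) is P = U (U^T U)^(-1) U^T.
Compute U^T U =
  [14, -3]
  [-3, 7],
and U^T v = (6, -9).
Solve U^T U · c = U^T v for the coefficients: c = (15/89, -108/89). The projection is proj_W(v) = U c.
Check: (v - proj_W(v)) · u_1 = 0  (should be 0).
Check: (v - proj_W(v)) · u_2 = 0  (should be 0).
Result: proj_W(v) = (231/89, 108/89, -78/89, 153/89).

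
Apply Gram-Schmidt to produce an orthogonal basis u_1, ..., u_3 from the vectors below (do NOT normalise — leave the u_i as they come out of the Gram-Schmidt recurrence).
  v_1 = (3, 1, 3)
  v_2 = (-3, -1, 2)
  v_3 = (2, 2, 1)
Orthogonal basis:
  u_1 = (3, 1, 3)
  u_2 = (-45/19, -15/19, 50/19)
  u_3 = (-2/5, 6/5, 0)

Apply the Gram-Schmidt recurrence
  u_1 = v_1
  u_i = v_i − Σ_{j<i} ((v_i · u_j) / (u_j · u_j)) · u_j.

Step by step this gives:
  u_1 = (3, 1, 3)
  u_2 = (-45/19, -15/19, 50/19)
  u_3 = (-2/5, 6/5, 0)

Orthogonality check:
  u_2 · u_1 = 0 (should be 0)
  u_3 · u_1 = 0 (should be 0)
  u_3 · u_2 = 0 (should be 0)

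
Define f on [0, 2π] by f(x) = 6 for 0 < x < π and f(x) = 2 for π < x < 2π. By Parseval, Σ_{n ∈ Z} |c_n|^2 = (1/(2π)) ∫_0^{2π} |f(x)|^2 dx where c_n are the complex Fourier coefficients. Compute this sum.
Σ |c_n|^2 = 20

Parseval equates the L^2 energy of f (normalised by 1/(2π)) with the ℓ^2 sum of its Fourier coefficients: (1/(2π)) ∫_0^{2π} |f|^2 = Σ |c_n|^2.
Compute the left side: (1/(2π)) [∫_0^π 6^2 dx + ∫_π^{2π} 2^2 dx] = (1/(2π)) · (36π + 4π) = (36 + 4)/2 = 20.
So Σ_{n ∈ Z} |c_n|^2 = 20.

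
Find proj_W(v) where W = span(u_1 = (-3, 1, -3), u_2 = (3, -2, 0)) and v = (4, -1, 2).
proj_W(v) = (25/7, -23/14, 31/14)

Set up U = [u_1 | ... | u_2] ∈ R^(3×2). The projector onto W = col(U) is P = U (U^T U)^(-1) U^T.
Compute U^T U =
  [19, -11]
  [-11, 13],
and U^T v = (-19, 14).
Solve U^T U · c = U^T v for the coefficients: c = (-31/42, 19/42). The projection is proj_W(v) = U c.
Check: (v - proj_W(v)) · u_1 = 0  (should be 0).
Check: (v - proj_W(v)) · u_2 = 0  (should be 0).
Result: proj_W(v) = (25/7, -23/14, 31/14).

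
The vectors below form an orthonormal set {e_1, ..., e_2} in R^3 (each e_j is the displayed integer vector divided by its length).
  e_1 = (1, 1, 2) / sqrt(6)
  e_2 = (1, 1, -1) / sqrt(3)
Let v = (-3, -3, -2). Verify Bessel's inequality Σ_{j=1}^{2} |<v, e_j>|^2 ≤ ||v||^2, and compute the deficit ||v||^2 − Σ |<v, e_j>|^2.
Σ |<v, e_j>|^2 = 22; ||v||^2 = 22; deficit = 0

Write each e_j = u_j / sqrt(<u_j, u_j>) where u_j is the displayed integer vector. Then <v, e_j> = <v, u_j> / sqrt(<u_j, u_j>), so |<v, e_j>|^2 = <v, u_j>^2 / <u_j, u_j>.
Coefficients: <v, e_1> = -10/sqrt(6), <v, e_2> = -4/sqrt(3).
Square and sum: Σ |<v, e_j>|^2 = 22.
Compute ||v||^2 = v·v = 22.
Deficit = 22 − 22 = 0 ≥ 0, confirming Bessel's inequality. (The deficit equals ||v − Σ <v,e_j> e_j||^2, the squared distance from v to span{e_j}.)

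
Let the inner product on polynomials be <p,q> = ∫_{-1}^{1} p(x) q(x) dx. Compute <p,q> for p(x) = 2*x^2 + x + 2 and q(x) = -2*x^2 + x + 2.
<p,q> = 106/15

Expand the product: p(x)·q(x) = -4*x^4 + x^2 + 4*x + 4.
∫_{-1}^{1} of each monomial x^k gives [2/(k+1) if k even, 0 if k odd]. Integrating term-by-term (or equivalently evaluating the antiderivative F(x) = -4*x^5/5 + x^3/3 + 2*x^2 + 4*x at the endpoints):
  F(1) − F(−1) = 83/15 − (-23/15) = 106/15.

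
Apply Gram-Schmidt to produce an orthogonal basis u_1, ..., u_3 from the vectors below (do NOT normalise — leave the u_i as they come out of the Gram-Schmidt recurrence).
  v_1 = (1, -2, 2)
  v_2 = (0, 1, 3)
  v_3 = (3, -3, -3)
Orthogonal basis:
  u_1 = (1, -2, 2)
  u_2 = (-4/9, 17/9, 19/9)
  u_3 = (72/37, 27/37, -9/37)

Apply the Gram-Schmidt recurrence
  u_1 = v_1
  u_i = v_i − Σ_{j<i} ((v_i · u_j) / (u_j · u_j)) · u_j.

Step by step this gives:
  u_1 = (1, -2, 2)
  u_2 = (-4/9, 17/9, 19/9)
  u_3 = (72/37, 27/37, -9/37)

Orthogonality check:
  u_2 · u_1 = 0 (should be 0)
  u_3 · u_1 = 0 (should be 0)
  u_3 · u_2 = 0 (should be 0)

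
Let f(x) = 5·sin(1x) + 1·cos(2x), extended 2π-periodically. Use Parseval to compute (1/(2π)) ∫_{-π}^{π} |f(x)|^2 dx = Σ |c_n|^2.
Σ |c_n|^2 = 13

Expand |f|^2 and use orthogonality of {sin(nx), cos(mx)} on [-π, π]:
  ∫_{-π}^{π} sin(nx)^2 dx = π, ∫ cos(mx)^2 dx = π, and cross terms integrate to 0.
So ∫_{-π}^{π} f(x)^2 dx = 5^2 · π + 1^2 · π = (25 + 1)π.
Divide by 2π: (25 + 1)/2 = 13.
By Parseval, this equals Σ |c_n|^2.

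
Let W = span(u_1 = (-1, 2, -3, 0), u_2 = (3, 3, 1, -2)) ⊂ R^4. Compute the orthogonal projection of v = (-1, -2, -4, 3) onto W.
proj_W(v) = (-1005/322, -192/161, -887/322, 38/23)

Set up U = [u_1 | ... | u_2] ∈ R^(4×2). The projector onto W = col(U) is P = U (U^T U)^(-1) U^T.
Compute U^T U =
  [14, 0]
  [0, 23],
and U^T v = (9, -19).
Solve U^T U · c = U^T v for the coefficients: c = (9/14, -19/23). The projection is proj_W(v) = U c.
Check: (v - proj_W(v)) · u_1 = 0  (should be 0).
Check: (v - proj_W(v)) · u_2 = 0  (should be 0).
Result: proj_W(v) = (-1005/322, -192/161, -887/322, 38/23).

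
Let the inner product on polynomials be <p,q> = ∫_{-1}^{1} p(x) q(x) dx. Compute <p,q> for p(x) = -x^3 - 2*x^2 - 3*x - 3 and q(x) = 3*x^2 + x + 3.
<p,q> = -164/5

Expand the product: p(x)·q(x) = -3*x^5 - 7*x^4 - 14*x^3 - 18*x^2 - 12*x - 9.
∫_{-1}^{1} of each monomial x^k gives [2/(k+1) if k even, 0 if k odd]. Integrating term-by-term (or equivalently evaluating the antiderivative F(x) = -x^6/2 - 7*x^5/5 - 7*x^4/2 - 6*x^3 - 6*x^2 - 9*x at the endpoints):
  F(1) − F(−1) = -132/5 − (32/5) = -164/5.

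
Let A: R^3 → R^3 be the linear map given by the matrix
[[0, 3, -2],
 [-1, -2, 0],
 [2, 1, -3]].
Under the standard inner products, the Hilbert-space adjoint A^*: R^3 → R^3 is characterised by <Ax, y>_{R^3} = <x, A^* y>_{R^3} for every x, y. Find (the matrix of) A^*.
A^* = A^T =
[[0, -1, 2],
 [3, -2, 1],
 [-2, 0, -3]]

For real matrices with standard dot products, the defining identity <Ax, y> = <x, A^* y> gives (Ax)^T y = x^T (A^*) y, i.e. x^T A^T y = x^T (A^*) y. Since this holds for all x, y, we must have A^* = A^T. Therefore
A^* =
[[0, -1, 2],
 [3, -2, 1],
 [-2, 0, -3]].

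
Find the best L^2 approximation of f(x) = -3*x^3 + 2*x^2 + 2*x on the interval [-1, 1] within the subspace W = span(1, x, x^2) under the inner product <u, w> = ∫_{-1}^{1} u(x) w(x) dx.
g(x) = 2*x^2 + x/5

The best approximation g ∈ W is the orthogonal projection of f onto W. Writing g = a_0 + a_1 x + a_2 x^2, the coefficients solve the normal equations G · a = b where
  G_{ij} = <φ_i, φ_j> and b_i = <f, φ_i>, with φ_0 = 1, φ_1 = x, φ_2 = x^2.
G =
  [2, 0, 2/3]
  [0, 2/3, 0]
  [2/3, 0, 2/5],
b = (4/3, 2/15, 4/5).
Solving gives a_0 = 0, a_1 = 1/5, a_2 = 2, so
  g(x) = 2*x^2 + x/5.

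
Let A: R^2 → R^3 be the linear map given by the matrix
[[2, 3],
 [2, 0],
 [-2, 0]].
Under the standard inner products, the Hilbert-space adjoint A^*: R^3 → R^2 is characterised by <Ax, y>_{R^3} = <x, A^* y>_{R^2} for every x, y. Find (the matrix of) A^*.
A^* = A^T =
[[2, 2, -2],
 [3, 0, 0]]

For real matrices with standard dot products, the defining identity <Ax, y> = <x, A^* y> gives (Ax)^T y = x^T (A^*) y, i.e. x^T A^T y = x^T (A^*) y. Since this holds for all x, y, we must have A^* = A^T. Therefore
A^* =
[[2, 2, -2],
 [3, 0, 0]].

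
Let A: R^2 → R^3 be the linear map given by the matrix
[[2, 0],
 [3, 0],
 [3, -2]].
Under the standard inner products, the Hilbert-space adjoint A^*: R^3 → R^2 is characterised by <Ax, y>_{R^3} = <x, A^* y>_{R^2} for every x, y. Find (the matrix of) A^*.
A^* = A^T =
[[2, 3, 3],
 [0, 0, -2]]

For real matrices with standard dot products, the defining identity <Ax, y> = <x, A^* y> gives (Ax)^T y = x^T (A^*) y, i.e. x^T A^T y = x^T (A^*) y. Since this holds for all x, y, we must have A^* = A^T. Therefore
A^* =
[[2, 3, 3],
 [0, 0, -2]].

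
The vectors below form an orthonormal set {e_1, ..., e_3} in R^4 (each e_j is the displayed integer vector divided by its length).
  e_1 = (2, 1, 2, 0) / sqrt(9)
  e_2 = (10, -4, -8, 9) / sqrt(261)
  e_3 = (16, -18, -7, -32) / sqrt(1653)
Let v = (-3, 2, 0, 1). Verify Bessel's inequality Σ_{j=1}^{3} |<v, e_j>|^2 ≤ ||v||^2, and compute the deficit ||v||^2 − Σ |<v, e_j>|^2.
Σ |<v, e_j>|^2 = 749/57; ||v||^2 = 14; deficit = 49/57

Write each e_j = u_j / sqrt(<u_j, u_j>) where u_j is the displayed integer vector. Then <v, e_j> = <v, u_j> / sqrt(<u_j, u_j>), so |<v, e_j>|^2 = <v, u_j>^2 / <u_j, u_j>.
Coefficients: <v, e_1> = -4/sqrt(9), <v, e_2> = -29/sqrt(261), <v, e_3> = -116/sqrt(1653).
Square and sum: Σ |<v, e_j>|^2 = 749/57.
Compute ||v||^2 = v·v = 14.
Deficit = 14 − 749/57 = 49/57 ≥ 0, confirming Bessel's inequality. (The deficit equals ||v − Σ <v,e_j> e_j||^2, the squared distance from v to span{e_j}.)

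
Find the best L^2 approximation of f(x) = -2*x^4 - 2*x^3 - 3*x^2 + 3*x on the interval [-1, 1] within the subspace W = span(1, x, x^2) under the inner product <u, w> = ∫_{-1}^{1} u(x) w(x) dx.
g(x) = -33*x^2/7 + 9*x/5 + 6/35

The best approximation g ∈ W is the orthogonal projection of f onto W. Writing g = a_0 + a_1 x + a_2 x^2, the coefficients solve the normal equations G · a = b where
  G_{ij} = <φ_i, φ_j> and b_i = <f, φ_i>, with φ_0 = 1, φ_1 = x, φ_2 = x^2.
G =
  [2, 0, 2/3]
  [0, 2/3, 0]
  [2/3, 0, 2/5],
b = (-14/5, 6/5, -62/35).
Solving gives a_0 = 6/35, a_1 = 9/5, a_2 = -33/7, so
  g(x) = -33*x^2/7 + 9*x/5 + 6/35.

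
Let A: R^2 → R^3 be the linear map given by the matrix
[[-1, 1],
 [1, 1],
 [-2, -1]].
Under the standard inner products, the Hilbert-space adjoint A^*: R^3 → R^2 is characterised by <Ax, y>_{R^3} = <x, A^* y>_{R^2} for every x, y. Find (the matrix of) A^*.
A^* = A^T =
[[-1, 1, -2],
 [1, 1, -1]]

For real matrices with standard dot products, the defining identity <Ax, y> = <x, A^* y> gives (Ax)^T y = x^T (A^*) y, i.e. x^T A^T y = x^T (A^*) y. Since this holds for all x, y, we must have A^* = A^T. Therefore
A^* =
[[-1, 1, -2],
 [1, 1, -1]].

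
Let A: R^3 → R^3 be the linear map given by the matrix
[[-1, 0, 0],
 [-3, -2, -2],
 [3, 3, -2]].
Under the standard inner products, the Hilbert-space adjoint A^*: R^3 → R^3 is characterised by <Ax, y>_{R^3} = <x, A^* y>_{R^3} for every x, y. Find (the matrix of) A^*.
A^* = A^T =
[[-1, -3, 3],
 [0, -2, 3],
 [0, -2, -2]]

For real matrices with standard dot products, the defining identity <Ax, y> = <x, A^* y> gives (Ax)^T y = x^T (A^*) y, i.e. x^T A^T y = x^T (A^*) y. Since this holds for all x, y, we must have A^* = A^T. Therefore
A^* =
[[-1, -3, 3],
 [0, -2, 3],
 [0, -2, -2]].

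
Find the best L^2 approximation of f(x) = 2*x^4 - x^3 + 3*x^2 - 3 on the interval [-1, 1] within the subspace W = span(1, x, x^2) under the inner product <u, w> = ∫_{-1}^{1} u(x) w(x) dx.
g(x) = 33*x^2/7 - 3*x/5 - 111/35

The best approximation g ∈ W is the orthogonal projection of f onto W. Writing g = a_0 + a_1 x + a_2 x^2, the coefficients solve the normal equations G · a = b where
  G_{ij} = <φ_i, φ_j> and b_i = <f, φ_i>, with φ_0 = 1, φ_1 = x, φ_2 = x^2.
G =
  [2, 0, 2/3]
  [0, 2/3, 0]
  [2/3, 0, 2/5],
b = (-16/5, -2/5, -8/35).
Solving gives a_0 = -111/35, a_1 = -3/5, a_2 = 33/7, so
  g(x) = 33*x^2/7 - 3*x/5 - 111/35.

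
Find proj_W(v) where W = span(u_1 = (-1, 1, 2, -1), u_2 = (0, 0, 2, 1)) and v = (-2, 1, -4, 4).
proj_W(v) = (33/26, -33/26, -34/13, 16/13)

Set up U = [u_1 | ... | u_2] ∈ R^(4×2). The projector onto W = col(U) is P = U (U^T U)^(-1) U^T.
Compute U^T U =
  [7, 3]
  [3, 5],
and U^T v = (-9, -4).
Solve U^T U · c = U^T v for the coefficients: c = (-33/26, -1/26). The projection is proj_W(v) = U c.
Check: (v - proj_W(v)) · u_1 = 0  (should be 0).
Check: (v - proj_W(v)) · u_2 = 0  (should be 0).
Result: proj_W(v) = (33/26, -33/26, -34/13, 16/13).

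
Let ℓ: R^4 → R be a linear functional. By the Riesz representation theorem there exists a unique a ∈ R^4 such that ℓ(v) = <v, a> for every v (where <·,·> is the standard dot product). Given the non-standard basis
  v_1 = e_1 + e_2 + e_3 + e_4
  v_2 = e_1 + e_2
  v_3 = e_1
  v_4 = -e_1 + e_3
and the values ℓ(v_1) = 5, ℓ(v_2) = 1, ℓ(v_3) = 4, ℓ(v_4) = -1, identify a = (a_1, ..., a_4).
a = (4, -3, 3, 1)

Write a = (a_1, ..., a_4) in the standard basis. For each basis vector v_i, ℓ(v_i) = <v_i, a> is a linear equation in the a_j's. Collect the n equations into a matrix system V a = ℓ, where row i of V is v_i (expressed in the standard basis). Since V is invertible (lower-triangular with 1s on the diagonal, up to permutation), solve by back-substitution:
  V =
[[1, 1, 1, 1],
 [1, 1, 0, 0],
 [1, 0, 0, 0],
 [-1, 0, 1, 0]]
  V a = (5, 1, 4, -1)
Solving gives a = (4, -3, 3, 1).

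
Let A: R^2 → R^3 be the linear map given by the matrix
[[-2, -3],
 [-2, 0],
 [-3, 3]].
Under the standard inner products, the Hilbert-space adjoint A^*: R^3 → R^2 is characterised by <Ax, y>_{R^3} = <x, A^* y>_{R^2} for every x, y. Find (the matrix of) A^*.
A^* = A^T =
[[-2, -2, -3],
 [-3, 0, 3]]

For real matrices with standard dot products, the defining identity <Ax, y> = <x, A^* y> gives (Ax)^T y = x^T (A^*) y, i.e. x^T A^T y = x^T (A^*) y. Since this holds for all x, y, we must have A^* = A^T. Therefore
A^* =
[[-2, -2, -3],
 [-3, 0, 3]].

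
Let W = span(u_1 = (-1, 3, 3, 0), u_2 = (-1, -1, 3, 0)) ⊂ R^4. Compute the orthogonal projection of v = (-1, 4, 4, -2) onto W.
proj_W(v) = (-13/10, 4, 39/10, 0)

Set up U = [u_1 | ... | u_2] ∈ R^(4×2). The projector onto W = col(U) is P = U (U^T U)^(-1) U^T.
Compute U^T U =
  [19, 7]
  [7, 11],
and U^T v = (25, 9).
Solve U^T U · c = U^T v for the coefficients: c = (53/40, -1/40). The projection is proj_W(v) = U c.
Check: (v - proj_W(v)) · u_1 = 0  (should be 0).
Check: (v - proj_W(v)) · u_2 = 0  (should be 0).
Result: proj_W(v) = (-13/10, 4, 39/10, 0).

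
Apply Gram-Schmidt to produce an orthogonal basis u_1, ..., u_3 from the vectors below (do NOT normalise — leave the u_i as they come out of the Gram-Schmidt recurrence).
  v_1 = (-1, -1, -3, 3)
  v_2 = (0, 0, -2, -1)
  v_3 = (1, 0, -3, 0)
Orthogonal basis:
  u_1 = (-1, -1, -3, 3)
  u_2 = (3/20, 3/20, -31/20, -29/20)
  u_3 = (113/91, 22/91, -15/91, 30/91)

Apply the Gram-Schmidt recurrence
  u_1 = v_1
  u_i = v_i − Σ_{j<i} ((v_i · u_j) / (u_j · u_j)) · u_j.

Step by step this gives:
  u_1 = (-1, -1, -3, 3)
  u_2 = (3/20, 3/20, -31/20, -29/20)
  u_3 = (113/91, 22/91, -15/91, 30/91)

Orthogonality check:
  u_2 · u_1 = 0 (should be 0)
  u_3 · u_1 = 0 (should be 0)
  u_3 · u_2 = 0 (should be 0)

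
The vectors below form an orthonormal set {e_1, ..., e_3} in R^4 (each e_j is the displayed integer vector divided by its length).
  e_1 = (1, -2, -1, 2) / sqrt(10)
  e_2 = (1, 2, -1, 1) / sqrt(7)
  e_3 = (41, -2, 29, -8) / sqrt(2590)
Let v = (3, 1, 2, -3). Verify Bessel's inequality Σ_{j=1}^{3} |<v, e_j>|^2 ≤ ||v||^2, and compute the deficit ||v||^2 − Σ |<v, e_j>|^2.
Σ |<v, e_j>|^2 = 770/37; ||v||^2 = 23; deficit = 81/37

Write each e_j = u_j / sqrt(<u_j, u_j>) where u_j is the displayed integer vector. Then <v, e_j> = <v, u_j> / sqrt(<u_j, u_j>), so |<v, e_j>|^2 = <v, u_j>^2 / <u_j, u_j>.
Coefficients: <v, e_1> = -7/sqrt(10), <v, e_2> = 0/sqrt(7), <v, e_3> = 203/sqrt(2590).
Square and sum: Σ |<v, e_j>|^2 = 770/37.
Compute ||v||^2 = v·v = 23.
Deficit = 23 − 770/37 = 81/37 ≥ 0, confirming Bessel's inequality. (The deficit equals ||v − Σ <v,e_j> e_j||^2, the squared distance from v to span{e_j}.)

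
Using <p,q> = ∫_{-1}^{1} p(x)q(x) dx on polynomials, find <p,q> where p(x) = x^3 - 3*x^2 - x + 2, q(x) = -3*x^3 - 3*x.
<p,q> = 8/7

Expand the product: p(x)·q(x) = -3*x^6 + 9*x^5 + 3*x^3 + 3*x^2 - 6*x.
∫_{-1}^{1} of each monomial x^k gives [2/(k+1) if k even, 0 if k odd]. Integrating term-by-term (or equivalently evaluating the antiderivative F(x) = -3*x^7/7 + 3*x^6/2 + 3*x^4/4 + x^3 - 3*x^2 at the endpoints):
  F(1) − F(−1) = -5/28 − (-37/28) = 8/7.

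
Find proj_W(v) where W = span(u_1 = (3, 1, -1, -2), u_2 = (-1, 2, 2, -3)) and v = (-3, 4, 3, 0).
proj_W(v) = (-96/29, 121/87, 251/87, -149/87)

Set up U = [u_1 | ... | u_2] ∈ R^(4×2). The projector onto W = col(U) is P = U (U^T U)^(-1) U^T.
Compute U^T U =
  [15, 3]
  [3, 18],
and U^T v = (-8, 17).
Solve U^T U · c = U^T v for the coefficients: c = (-65/87, 31/29). The projection is proj_W(v) = U c.
Check: (v - proj_W(v)) · u_1 = 0  (should be 0).
Check: (v - proj_W(v)) · u_2 = 0  (should be 0).
Result: proj_W(v) = (-96/29, 121/87, 251/87, -149/87).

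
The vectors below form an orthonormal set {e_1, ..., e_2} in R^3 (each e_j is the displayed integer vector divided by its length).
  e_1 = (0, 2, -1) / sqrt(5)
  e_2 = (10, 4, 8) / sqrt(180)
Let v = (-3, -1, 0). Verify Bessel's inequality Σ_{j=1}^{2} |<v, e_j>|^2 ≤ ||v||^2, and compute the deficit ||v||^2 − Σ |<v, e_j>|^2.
Σ |<v, e_j>|^2 = 65/9; ||v||^2 = 10; deficit = 25/9

Write each e_j = u_j / sqrt(<u_j, u_j>) where u_j is the displayed integer vector. Then <v, e_j> = <v, u_j> / sqrt(<u_j, u_j>), so |<v, e_j>|^2 = <v, u_j>^2 / <u_j, u_j>.
Coefficients: <v, e_1> = -2/sqrt(5), <v, e_2> = -34/sqrt(180).
Square and sum: Σ |<v, e_j>|^2 = 65/9.
Compute ||v||^2 = v·v = 10.
Deficit = 10 − 65/9 = 25/9 ≥ 0, confirming Bessel's inequality. (The deficit equals ||v − Σ <v,e_j> e_j||^2, the squared distance from v to span{e_j}.)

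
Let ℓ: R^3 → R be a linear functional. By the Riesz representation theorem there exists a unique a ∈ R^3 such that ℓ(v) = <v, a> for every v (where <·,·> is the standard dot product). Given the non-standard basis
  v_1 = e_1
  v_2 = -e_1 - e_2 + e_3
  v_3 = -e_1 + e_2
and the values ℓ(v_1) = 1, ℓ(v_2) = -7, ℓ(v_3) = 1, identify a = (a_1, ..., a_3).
a = (1, 2, -4)

Write a = (a_1, ..., a_3) in the standard basis. For each basis vector v_i, ℓ(v_i) = <v_i, a> is a linear equation in the a_j's. Collect the n equations into a matrix system V a = ℓ, where row i of V is v_i (expressed in the standard basis). Since V is invertible (lower-triangular with 1s on the diagonal, up to permutation), solve by back-substitution:
  V =
[[1, 0, 0],
 [-1, -1, 1],
 [-1, 1, 0]]
  V a = (1, -7, 1)
Solving gives a = (1, 2, -4).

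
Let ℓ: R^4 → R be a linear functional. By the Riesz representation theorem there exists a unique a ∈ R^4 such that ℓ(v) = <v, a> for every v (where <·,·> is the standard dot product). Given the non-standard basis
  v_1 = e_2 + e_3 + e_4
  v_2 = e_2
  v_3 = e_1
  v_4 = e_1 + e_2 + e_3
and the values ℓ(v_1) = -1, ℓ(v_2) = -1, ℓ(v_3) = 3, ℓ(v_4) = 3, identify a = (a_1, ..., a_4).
a = (3, -1, 1, -1)

Write a = (a_1, ..., a_4) in the standard basis. For each basis vector v_i, ℓ(v_i) = <v_i, a> is a linear equation in the a_j's. Collect the n equations into a matrix system V a = ℓ, where row i of V is v_i (expressed in the standard basis). Since V is invertible (lower-triangular with 1s on the diagonal, up to permutation), solve by back-substitution:
  V =
[[0, 1, 1, 1],
 [0, 1, 0, 0],
 [1, 0, 0, 0],
 [1, 1, 1, 0]]
  V a = (-1, -1, 3, 3)
Solving gives a = (3, -1, 1, -1).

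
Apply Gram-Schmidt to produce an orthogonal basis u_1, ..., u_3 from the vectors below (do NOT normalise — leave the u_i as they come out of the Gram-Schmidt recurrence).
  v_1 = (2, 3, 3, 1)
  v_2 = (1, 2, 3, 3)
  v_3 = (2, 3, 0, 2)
Orthogonal basis:
  u_1 = (2, 3, 3, 1)
  u_2 = (-17/23, -14/23, 9/23, 49/23)
  u_3 = (106/129, 148/129, -87/43, 127/129)

Apply the Gram-Schmidt recurrence
  u_1 = v_1
  u_i = v_i − Σ_{j<i} ((v_i · u_j) / (u_j · u_j)) · u_j.

Step by step this gives:
  u_1 = (2, 3, 3, 1)
  u_2 = (-17/23, -14/23, 9/23, 49/23)
  u_3 = (106/129, 148/129, -87/43, 127/129)

Orthogonality check:
  u_2 · u_1 = 0 (should be 0)
  u_3 · u_1 = 0 (should be 0)
  u_3 · u_2 = 0 (should be 0)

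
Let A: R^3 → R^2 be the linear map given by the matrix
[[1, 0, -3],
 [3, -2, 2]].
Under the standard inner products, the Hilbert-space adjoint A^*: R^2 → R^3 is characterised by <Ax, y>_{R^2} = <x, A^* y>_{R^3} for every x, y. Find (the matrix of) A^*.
A^* = A^T =
[[1, 3],
 [0, -2],
 [-3, 2]]

For real matrices with standard dot products, the defining identity <Ax, y> = <x, A^* y> gives (Ax)^T y = x^T (A^*) y, i.e. x^T A^T y = x^T (A^*) y. Since this holds for all x, y, we must have A^* = A^T. Therefore
A^* =
[[1, 3],
 [0, -2],
 [-3, 2]].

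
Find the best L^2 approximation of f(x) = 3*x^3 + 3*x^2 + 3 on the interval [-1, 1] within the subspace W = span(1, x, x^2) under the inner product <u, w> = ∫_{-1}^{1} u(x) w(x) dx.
g(x) = 3*x^2 + 9*x/5 + 3

The best approximation g ∈ W is the orthogonal projection of f onto W. Writing g = a_0 + a_1 x + a_2 x^2, the coefficients solve the normal equations G · a = b where
  G_{ij} = <φ_i, φ_j> and b_i = <f, φ_i>, with φ_0 = 1, φ_1 = x, φ_2 = x^2.
G =
  [2, 0, 2/3]
  [0, 2/3, 0]
  [2/3, 0, 2/5],
b = (8, 6/5, 16/5).
Solving gives a_0 = 3, a_1 = 9/5, a_2 = 3, so
  g(x) = 3*x^2 + 9*x/5 + 3.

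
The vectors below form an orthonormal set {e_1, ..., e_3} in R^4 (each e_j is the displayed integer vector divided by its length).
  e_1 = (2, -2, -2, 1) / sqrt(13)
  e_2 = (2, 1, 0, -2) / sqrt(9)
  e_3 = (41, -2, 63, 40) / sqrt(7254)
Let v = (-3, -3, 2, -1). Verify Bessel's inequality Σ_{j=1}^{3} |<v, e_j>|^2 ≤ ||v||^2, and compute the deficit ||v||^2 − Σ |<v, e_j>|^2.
Σ |<v, e_j>|^2 = 15/2; ||v||^2 = 23; deficit = 31/2

Write each e_j = u_j / sqrt(<u_j, u_j>) where u_j is the displayed integer vector. Then <v, e_j> = <v, u_j> / sqrt(<u_j, u_j>), so |<v, e_j>|^2 = <v, u_j>^2 / <u_j, u_j>.
Coefficients: <v, e_1> = -5/sqrt(13), <v, e_2> = -7/sqrt(9), <v, e_3> = -31/sqrt(7254).
Square and sum: Σ |<v, e_j>|^2 = 15/2.
Compute ||v||^2 = v·v = 23.
Deficit = 23 − 15/2 = 31/2 ≥ 0, confirming Bessel's inequality. (The deficit equals ||v − Σ <v,e_j> e_j||^2, the squared distance from v to span{e_j}.)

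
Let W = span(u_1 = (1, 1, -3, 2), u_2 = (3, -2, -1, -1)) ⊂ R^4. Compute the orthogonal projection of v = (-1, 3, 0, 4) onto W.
proj_W(v) = (-469/221, 606/221, -313/221, 567/221)

Set up U = [u_1 | ... | u_2] ∈ R^(4×2). The projector onto W = col(U) is P = U (U^T U)^(-1) U^T.
Compute U^T U =
  [15, 2]
  [2, 15],
and U^T v = (10, -13).
Solve U^T U · c = U^T v for the coefficients: c = (176/221, -215/221). The projection is proj_W(v) = U c.
Check: (v - proj_W(v)) · u_1 = 0  (should be 0).
Check: (v - proj_W(v)) · u_2 = 0  (should be 0).
Result: proj_W(v) = (-469/221, 606/221, -313/221, 567/221).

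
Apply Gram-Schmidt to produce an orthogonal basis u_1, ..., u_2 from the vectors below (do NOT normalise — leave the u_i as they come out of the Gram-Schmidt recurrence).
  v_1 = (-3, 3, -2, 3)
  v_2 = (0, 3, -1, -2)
Orthogonal basis:
  u_1 = (-3, 3, -2, 3)
  u_2 = (15/31, 78/31, -21/31, -77/31)

Apply the Gram-Schmidt recurrence
  u_1 = v_1
  u_i = v_i − Σ_{j<i} ((v_i · u_j) / (u_j · u_j)) · u_j.

Step by step this gives:
  u_1 = (-3, 3, -2, 3)
  u_2 = (15/31, 78/31, -21/31, -77/31)

Orthogonality check:
  u_2 · u_1 = 0 (should be 0)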